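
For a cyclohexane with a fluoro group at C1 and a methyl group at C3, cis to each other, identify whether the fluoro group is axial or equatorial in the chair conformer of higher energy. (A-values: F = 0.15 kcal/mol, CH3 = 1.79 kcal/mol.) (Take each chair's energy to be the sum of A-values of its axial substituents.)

C1 and C3 have the same parity, so for the cis isomer the two substituents are e,e in one chair and a,a in the other.
Chair I (fluoro axial, methyl axial): E = 1.94 kcal/mol.
Chair II (fluoro equatorial, methyl equatorial): E = 0.00 kcal/mol.
Chair I is the less stable (higher-energy) conformer, and in that chair the fluoro group is axial.

axial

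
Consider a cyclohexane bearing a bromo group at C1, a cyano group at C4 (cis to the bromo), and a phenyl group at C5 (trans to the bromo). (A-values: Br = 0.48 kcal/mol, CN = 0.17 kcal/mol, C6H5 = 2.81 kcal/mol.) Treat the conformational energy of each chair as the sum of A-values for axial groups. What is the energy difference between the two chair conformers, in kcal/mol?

Chair I (bromo axial, cyano equatorial, phenyl equatorial): E = 0.48 kcal/mol.
Chair II (bromo equatorial, cyano axial, phenyl axial): E = 2.98 kcal/mol.
ΔE = 2.98 − 0.48 = 2.50 kcal/mol; chair I is more stable.

2.50 kcal/mol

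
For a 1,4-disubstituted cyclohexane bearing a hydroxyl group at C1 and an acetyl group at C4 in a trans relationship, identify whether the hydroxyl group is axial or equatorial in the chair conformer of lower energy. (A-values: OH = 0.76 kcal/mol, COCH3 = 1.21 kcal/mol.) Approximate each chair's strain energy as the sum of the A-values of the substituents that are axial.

equatorial

C1 and C4 have opposite parity, so for the trans isomer the two substituents are e,e in one chair and a,a in the other.
Chair I (hydroxyl axial, acetyl axial): E = 1.97 kcal/mol.
Chair II (hydroxyl equatorial, acetyl equatorial): E = 0.00 kcal/mol.
Chair II is the more stable (lower-energy) conformer, and in that chair the hydroxyl group is equatorial.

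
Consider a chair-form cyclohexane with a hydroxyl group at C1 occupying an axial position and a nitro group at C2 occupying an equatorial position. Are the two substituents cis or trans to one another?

cis

C1 and C2 have opposite parity, so their axial bonds point in opposite directions.
With opposite-parity carbons, two substituents on the same face are one axial and one equatorial; opposite faces give both axial or both equatorial.
Here the groups are axial/equatorial → same face → cis.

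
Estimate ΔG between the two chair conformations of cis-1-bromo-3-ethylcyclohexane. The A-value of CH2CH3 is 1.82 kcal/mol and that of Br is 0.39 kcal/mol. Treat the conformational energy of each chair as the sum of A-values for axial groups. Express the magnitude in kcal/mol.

C1 and C3 have the same parity, so for the cis isomer the two substituents are e,e in one chair and a,a in the other.
Chair I (ethyl axial, bromo axial): E = 2.21 kcal/mol.
Chair II (ethyl equatorial, bromo equatorial): E = 0.00 kcal/mol.
ΔE = 2.21 − 0.00 = 2.21 kcal/mol; chair II is more stable.

2.21 kcal/mol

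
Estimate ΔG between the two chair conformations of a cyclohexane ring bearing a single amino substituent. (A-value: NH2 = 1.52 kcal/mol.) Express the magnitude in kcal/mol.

A monosubstituted cyclohexane has one chair with the amino group axial (E = A = 1.52 kcal/mol) and one with it equatorial (E = 0).
ΔE = 1.52 − 0 = 1.52 kcal/mol.

1.52 kcal/mol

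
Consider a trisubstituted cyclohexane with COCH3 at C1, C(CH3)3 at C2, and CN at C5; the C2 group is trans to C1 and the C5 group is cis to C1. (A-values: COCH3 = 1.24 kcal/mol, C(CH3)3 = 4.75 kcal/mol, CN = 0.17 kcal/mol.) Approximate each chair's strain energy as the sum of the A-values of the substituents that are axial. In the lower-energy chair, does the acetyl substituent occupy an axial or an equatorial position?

equatorial

Chair I (acetyl axial, tert-butyl axial, cyano axial): E = 6.16 kcal/mol.
Chair II (acetyl equatorial, tert-butyl equatorial, cyano equatorial): E = 0.00 kcal/mol.
Chair II is the more stable (lower-energy) conformer, and in that chair the acetyl group is equatorial.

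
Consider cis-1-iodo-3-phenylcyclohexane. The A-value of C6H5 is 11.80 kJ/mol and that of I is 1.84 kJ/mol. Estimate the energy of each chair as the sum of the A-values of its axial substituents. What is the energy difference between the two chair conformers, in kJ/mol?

13.64 kJ/mol

C1 and C3 have the same parity, so for the cis isomer the two substituents are e,e in one chair and a,a in the other.
Chair I (phenyl axial, iodo axial): E = 13.64 kJ/mol.
Chair II (phenyl equatorial, iodo equatorial): E = 0.00 kJ/mol.
ΔE = 13.64 − 0.00 = 13.64 kJ/mol; chair II is more stable.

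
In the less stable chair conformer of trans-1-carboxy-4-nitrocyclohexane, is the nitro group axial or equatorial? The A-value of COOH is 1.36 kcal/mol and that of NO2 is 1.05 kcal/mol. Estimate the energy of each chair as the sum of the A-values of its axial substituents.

axial

C1 and C4 have opposite parity, so for the trans isomer the two substituents are e,e in one chair and a,a in the other.
Chair I (carboxyl axial, nitro axial): E = 2.41 kcal/mol.
Chair II (carboxyl equatorial, nitro equatorial): E = 0.00 kcal/mol.
Chair I is the less stable (higher-energy) conformer, and in that chair the nitro group is axial.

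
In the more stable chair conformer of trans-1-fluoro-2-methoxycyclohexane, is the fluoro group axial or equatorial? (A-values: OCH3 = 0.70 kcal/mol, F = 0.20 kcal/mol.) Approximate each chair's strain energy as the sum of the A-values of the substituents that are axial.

equatorial

C1 and C2 have opposite parity, so for the trans isomer the two substituents are e,e in one chair and a,a in the other.
Chair I (methoxy axial, fluoro axial): E = 0.90 kcal/mol.
Chair II (methoxy equatorial, fluoro equatorial): E = 0.00 kcal/mol.
Chair II is the more stable (lower-energy) conformer, and in that chair the fluoro group is equatorial.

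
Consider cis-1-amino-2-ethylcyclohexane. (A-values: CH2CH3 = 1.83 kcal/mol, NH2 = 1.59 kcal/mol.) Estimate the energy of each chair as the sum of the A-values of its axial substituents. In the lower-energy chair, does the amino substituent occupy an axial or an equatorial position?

axial

C1 and C2 have opposite parity, so for the cis isomer the two substituents are one axial and one equatorial in each chair.
Chair I (ethyl axial, amino equatorial): E = 1.83 kcal/mol.
Chair II (ethyl equatorial, amino axial): E = 1.59 kcal/mol.
Chair II is the more stable (lower-energy) conformer, and in that chair the amino group is axial.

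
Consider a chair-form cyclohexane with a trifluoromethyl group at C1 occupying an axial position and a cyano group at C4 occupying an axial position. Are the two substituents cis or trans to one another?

C1 and C4 have opposite parity, so their axial bonds point in opposite directions.
With opposite-parity carbons, two substituents on the same face are one axial and one equatorial; opposite faces give both axial or both equatorial.
Here the groups are axial/axial → opposite face → trans.

trans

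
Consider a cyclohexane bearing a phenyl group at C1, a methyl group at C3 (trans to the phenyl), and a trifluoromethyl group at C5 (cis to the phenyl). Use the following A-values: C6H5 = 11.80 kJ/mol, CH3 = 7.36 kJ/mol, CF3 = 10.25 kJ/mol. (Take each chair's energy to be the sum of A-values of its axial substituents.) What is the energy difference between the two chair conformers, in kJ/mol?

Chair I (phenyl axial, methyl equatorial, trifluoromethyl axial): E = 22.05 kJ/mol.
Chair II (phenyl equatorial, methyl axial, trifluoromethyl equatorial): E = 7.36 kJ/mol.
ΔE = 22.05 − 7.36 = 14.69 kJ/mol; chair II is more stable.

14.69 kJ/mol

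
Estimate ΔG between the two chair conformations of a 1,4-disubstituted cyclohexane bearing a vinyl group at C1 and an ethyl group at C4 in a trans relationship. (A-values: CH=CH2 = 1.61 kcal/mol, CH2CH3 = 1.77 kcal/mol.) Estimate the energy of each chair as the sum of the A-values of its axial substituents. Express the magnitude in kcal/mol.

C1 and C4 have opposite parity, so for the trans isomer the two substituents are e,e in one chair and a,a in the other.
Chair I (vinyl axial, ethyl axial): E = 3.38 kcal/mol.
Chair II (vinyl equatorial, ethyl equatorial): E = 0.00 kcal/mol.
ΔE = 3.38 − 0.00 = 3.38 kcal/mol; chair II is more stable.

3.38 kcal/mol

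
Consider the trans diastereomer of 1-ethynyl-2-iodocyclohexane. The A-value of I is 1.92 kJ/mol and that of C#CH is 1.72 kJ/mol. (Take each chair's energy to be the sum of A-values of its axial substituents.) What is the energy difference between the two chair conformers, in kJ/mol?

3.64 kJ/mol

C1 and C2 have opposite parity, so for the trans isomer the two substituents are e,e in one chair and a,a in the other.
Chair I (iodo axial, ethynyl axial): E = 3.64 kJ/mol.
Chair II (iodo equatorial, ethynyl equatorial): E = 0.00 kJ/mol.
ΔE = 3.64 − 0.00 = 3.64 kJ/mol; chair II is more stable.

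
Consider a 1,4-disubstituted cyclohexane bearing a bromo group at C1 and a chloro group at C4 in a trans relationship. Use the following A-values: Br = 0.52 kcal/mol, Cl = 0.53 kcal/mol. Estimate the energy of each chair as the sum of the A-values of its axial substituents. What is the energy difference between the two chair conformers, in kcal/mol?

C1 and C4 have opposite parity, so for the trans isomer the two substituents are e,e in one chair and a,a in the other.
Chair I (bromo axial, chloro axial): E = 1.05 kcal/mol.
Chair II (bromo equatorial, chloro equatorial): E = 0.00 kcal/mol.
ΔE = 1.05 − 0.00 = 1.05 kcal/mol; chair II is more stable.

1.05 kcal/mol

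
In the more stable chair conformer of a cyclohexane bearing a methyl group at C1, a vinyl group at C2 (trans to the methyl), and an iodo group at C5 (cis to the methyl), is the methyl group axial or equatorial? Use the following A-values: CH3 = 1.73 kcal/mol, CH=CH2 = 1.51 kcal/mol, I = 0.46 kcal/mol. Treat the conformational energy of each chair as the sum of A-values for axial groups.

Chair I (methyl axial, vinyl axial, iodo axial): E = 3.70 kcal/mol.
Chair II (methyl equatorial, vinyl equatorial, iodo equatorial): E = 0.00 kcal/mol.
Chair II is the more stable (lower-energy) conformer, and in that chair the methyl group is equatorial.

equatorial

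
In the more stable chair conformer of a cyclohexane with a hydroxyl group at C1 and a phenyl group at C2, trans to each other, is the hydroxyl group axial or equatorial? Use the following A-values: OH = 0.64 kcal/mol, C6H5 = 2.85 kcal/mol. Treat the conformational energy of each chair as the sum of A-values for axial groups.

C1 and C2 have opposite parity, so for the trans isomer the two substituents are e,e in one chair and a,a in the other.
Chair I (hydroxyl axial, phenyl axial): E = 3.49 kcal/mol.
Chair II (hydroxyl equatorial, phenyl equatorial): E = 0.00 kcal/mol.
Chair II is the more stable (lower-energy) conformer, and in that chair the hydroxyl group is equatorial.

equatorial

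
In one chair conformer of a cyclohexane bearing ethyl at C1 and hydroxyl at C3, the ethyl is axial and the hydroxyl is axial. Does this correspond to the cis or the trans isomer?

cis

C1 and C3 have the same parity, so their axial bonds point in the same direction.
With same-parity carbons, two substituents on the same face are both axial or both equatorial; opposite faces give one of each.
Here the groups are axial/axial → same face → cis.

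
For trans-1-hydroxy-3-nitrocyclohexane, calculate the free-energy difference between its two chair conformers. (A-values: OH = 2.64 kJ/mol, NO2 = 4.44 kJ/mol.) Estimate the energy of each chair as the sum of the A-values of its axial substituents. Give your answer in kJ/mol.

1.80 kJ/mol

C1 and C3 have the same parity, so for the trans isomer the two substituents are one axial and one equatorial in each chair.
Chair I (hydroxyl axial, nitro equatorial): E = 2.64 kJ/mol.
Chair II (hydroxyl equatorial, nitro axial): E = 4.44 kJ/mol.
ΔE = 4.44 − 2.64 = 1.80 kJ/mol; chair I is more stable.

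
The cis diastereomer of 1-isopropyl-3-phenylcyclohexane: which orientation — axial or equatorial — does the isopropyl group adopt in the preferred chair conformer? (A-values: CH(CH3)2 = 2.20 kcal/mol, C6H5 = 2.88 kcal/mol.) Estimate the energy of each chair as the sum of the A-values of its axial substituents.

equatorial

C1 and C3 have the same parity, so for the cis isomer the two substituents are e,e in one chair and a,a in the other.
Chair I (isopropyl axial, phenyl axial): E = 5.08 kcal/mol.
Chair II (isopropyl equatorial, phenyl equatorial): E = 0.00 kcal/mol.
Chair II is the more stable (lower-energy) conformer, and in that chair the isopropyl group is equatorial.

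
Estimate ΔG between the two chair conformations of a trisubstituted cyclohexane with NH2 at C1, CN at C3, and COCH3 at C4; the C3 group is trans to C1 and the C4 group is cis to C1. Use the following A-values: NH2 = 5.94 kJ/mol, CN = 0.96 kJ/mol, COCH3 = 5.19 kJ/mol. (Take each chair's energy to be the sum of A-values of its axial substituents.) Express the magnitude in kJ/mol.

0.21 kJ/mol

Chair I (amino axial, cyano equatorial, acetyl equatorial): E = 5.94 kJ/mol.
Chair II (amino equatorial, cyano axial, acetyl axial): E = 6.15 kJ/mol.
ΔE = 6.15 − 5.94 = 0.21 kJ/mol; chair I is more stable.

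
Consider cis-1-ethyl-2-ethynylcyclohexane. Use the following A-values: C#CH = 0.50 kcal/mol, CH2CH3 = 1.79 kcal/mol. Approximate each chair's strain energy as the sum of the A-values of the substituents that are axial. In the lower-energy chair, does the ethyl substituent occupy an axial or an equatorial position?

equatorial

C1 and C2 have opposite parity, so for the cis isomer the two substituents are one axial and one equatorial in each chair.
Chair I (ethynyl axial, ethyl equatorial): E = 0.50 kcal/mol.
Chair II (ethynyl equatorial, ethyl axial): E = 1.79 kcal/mol.
Chair I is the more stable (lower-energy) conformer, and in that chair the ethyl group is equatorial.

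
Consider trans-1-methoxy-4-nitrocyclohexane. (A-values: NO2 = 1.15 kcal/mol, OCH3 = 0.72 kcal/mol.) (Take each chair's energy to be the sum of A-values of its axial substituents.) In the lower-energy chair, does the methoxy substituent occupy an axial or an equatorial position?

equatorial

C1 and C4 have opposite parity, so for the trans isomer the two substituents are e,e in one chair and a,a in the other.
Chair I (nitro axial, methoxy axial): E = 1.87 kcal/mol.
Chair II (nitro equatorial, methoxy equatorial): E = 0.00 kcal/mol.
Chair II is the more stable (lower-energy) conformer, and in that chair the methoxy group is equatorial.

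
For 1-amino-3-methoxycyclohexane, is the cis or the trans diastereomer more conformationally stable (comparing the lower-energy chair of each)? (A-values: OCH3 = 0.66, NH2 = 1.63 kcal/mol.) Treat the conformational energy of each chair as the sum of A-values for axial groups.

At 1,3 positions (parity same): cis → (e,e or a,a); trans → (a,e or e,a).
Best chair for cis: E = 0.00 kcal/mol; best chair for trans: E = 0.66 kcal/mol.
The cis isomer is lower by 0.66 kcal/mol.

cis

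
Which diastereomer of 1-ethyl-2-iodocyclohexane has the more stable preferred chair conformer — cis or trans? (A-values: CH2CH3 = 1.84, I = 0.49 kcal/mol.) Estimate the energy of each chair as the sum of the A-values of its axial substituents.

At 1,2 positions (parity opposite): cis → (a,e or e,a); trans → (e,e or a,a).
Best chair for cis: E = 0.49 kcal/mol; best chair for trans: E = 0.00 kcal/mol.
The trans isomer is lower by 0.49 kcal/mol.

trans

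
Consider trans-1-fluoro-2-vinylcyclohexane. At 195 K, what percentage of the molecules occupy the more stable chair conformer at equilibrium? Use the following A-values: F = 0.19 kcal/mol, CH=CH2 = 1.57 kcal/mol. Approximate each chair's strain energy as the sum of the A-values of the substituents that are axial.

C1 and C2 have opposite parity, so for the trans isomer the two substituents are e,e in one chair and a,a in the other.
Chair I (fluoro axial, vinyl axial): E = 1.76 kcal/mol; chair II (fluoro equatorial, vinyl equatorial): E = 0.00 kcal/mol.
ΔG = 1.76 kcal/mol between the two chairs.
K = exp(ΔG/RT) with R = 1.987×10⁻³ kcal mol⁻¹ K⁻¹ and T = 195 K gives K ≈ 93.9.
Fraction in the lower-energy chair = K/(K+1) = 98.9%.

98.9%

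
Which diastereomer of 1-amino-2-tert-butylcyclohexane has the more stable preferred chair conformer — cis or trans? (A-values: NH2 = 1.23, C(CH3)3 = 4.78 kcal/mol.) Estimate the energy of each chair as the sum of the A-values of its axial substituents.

trans

At 1,2 positions (parity opposite): cis → (a,e or e,a); trans → (e,e or a,a).
Best chair for cis: E = 1.23 kcal/mol; best chair for trans: E = 0.00 kcal/mol.
The trans isomer is lower by 1.23 kcal/mol.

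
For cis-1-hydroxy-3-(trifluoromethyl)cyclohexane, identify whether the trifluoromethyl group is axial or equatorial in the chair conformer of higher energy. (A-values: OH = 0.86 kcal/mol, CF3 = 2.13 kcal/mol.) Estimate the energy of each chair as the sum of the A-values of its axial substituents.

axial

C1 and C3 have the same parity, so for the cis isomer the two substituents are e,e in one chair and a,a in the other.
Chair I (hydroxyl axial, trifluoromethyl axial): E = 2.99 kcal/mol.
Chair II (hydroxyl equatorial, trifluoromethyl equatorial): E = 0.00 kcal/mol.
Chair I is the less stable (higher-energy) conformer, and in that chair the trifluoromethyl group is axial.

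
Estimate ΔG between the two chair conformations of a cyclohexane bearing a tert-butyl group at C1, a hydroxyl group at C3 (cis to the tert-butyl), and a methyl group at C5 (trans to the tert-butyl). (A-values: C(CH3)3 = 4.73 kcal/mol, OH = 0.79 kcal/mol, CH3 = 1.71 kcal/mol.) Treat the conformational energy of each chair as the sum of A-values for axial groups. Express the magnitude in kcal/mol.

3.81 kcal/mol

Chair I (tert-butyl axial, hydroxyl axial, methyl equatorial): E = 5.52 kcal/mol.
Chair II (tert-butyl equatorial, hydroxyl equatorial, methyl axial): E = 1.71 kcal/mol.
ΔE = 5.52 − 1.71 = 3.81 kcal/mol; chair II is more stable.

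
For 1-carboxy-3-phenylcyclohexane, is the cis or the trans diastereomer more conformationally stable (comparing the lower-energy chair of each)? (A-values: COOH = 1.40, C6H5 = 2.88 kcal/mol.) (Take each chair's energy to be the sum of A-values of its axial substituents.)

cis

At 1,3 positions (parity same): cis → (e,e or a,a); trans → (a,e or e,a).
Best chair for cis: E = 0.00 kcal/mol; best chair for trans: E = 1.40 kcal/mol.
The cis isomer is lower by 1.40 kcal/mol.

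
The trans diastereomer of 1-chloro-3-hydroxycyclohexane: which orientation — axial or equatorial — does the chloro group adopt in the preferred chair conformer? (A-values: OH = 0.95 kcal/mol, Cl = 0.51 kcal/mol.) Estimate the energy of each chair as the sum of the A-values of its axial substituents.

axial

C1 and C3 have the same parity, so for the trans isomer the two substituents are one axial and one equatorial in each chair.
Chair I (hydroxyl axial, chloro equatorial): E = 0.95 kcal/mol.
Chair II (hydroxyl equatorial, chloro axial): E = 0.51 kcal/mol.
Chair II is the more stable (lower-energy) conformer, and in that chair the chloro group is axial.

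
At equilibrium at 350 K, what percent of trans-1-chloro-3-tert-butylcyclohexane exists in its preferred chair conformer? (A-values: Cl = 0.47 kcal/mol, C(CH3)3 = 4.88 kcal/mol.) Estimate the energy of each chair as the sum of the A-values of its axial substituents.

C1 and C3 have the same parity, so for the trans isomer the two substituents are one axial and one equatorial in each chair.
Chair I (chloro axial, tert-butyl equatorial): E = 0.47 kcal/mol; chair II (chloro equatorial, tert-butyl axial): E = 4.88 kcal/mol.
ΔG = 4.41 kcal/mol between the two chairs.
K = exp(ΔG/RT) with R = 1.987×10⁻³ kcal mol⁻¹ K⁻¹ and T = 350 K gives K ≈ 567.
Fraction in the lower-energy chair = K/(K+1) = 99.8%.

99.8%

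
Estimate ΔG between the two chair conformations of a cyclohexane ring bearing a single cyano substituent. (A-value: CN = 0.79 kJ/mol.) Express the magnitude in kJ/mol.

0.79 kJ/mol

A monosubstituted cyclohexane has one chair with the cyano group axial (E = A = 0.79 kJ/mol) and one with it equatorial (E = 0).
ΔE = 0.79 − 0 = 0.79 kJ/mol.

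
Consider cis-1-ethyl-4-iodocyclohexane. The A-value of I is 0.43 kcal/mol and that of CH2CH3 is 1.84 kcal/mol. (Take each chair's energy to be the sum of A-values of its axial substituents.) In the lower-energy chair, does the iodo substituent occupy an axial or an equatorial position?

C1 and C4 have opposite parity, so for the cis isomer the two substituents are one axial and one equatorial in each chair.
Chair I (iodo axial, ethyl equatorial): E = 0.43 kcal/mol.
Chair II (iodo equatorial, ethyl axial): E = 1.84 kcal/mol.
Chair I is the more stable (lower-energy) conformer, and in that chair the iodo group is axial.

axial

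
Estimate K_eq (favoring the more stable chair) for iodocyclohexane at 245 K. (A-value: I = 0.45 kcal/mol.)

K ≈ 2.52

One chair has the iodo group axial (E = 0.45 kcal/mol) and the other has it equatorial (E = 0).
ΔG = 0.45 kcal/mol between the two chairs.
K = exp(ΔG/RT) with R = 1.987×10⁻³ kcal mol⁻¹ K⁻¹ and T = 245 K gives K ≈ 2.52.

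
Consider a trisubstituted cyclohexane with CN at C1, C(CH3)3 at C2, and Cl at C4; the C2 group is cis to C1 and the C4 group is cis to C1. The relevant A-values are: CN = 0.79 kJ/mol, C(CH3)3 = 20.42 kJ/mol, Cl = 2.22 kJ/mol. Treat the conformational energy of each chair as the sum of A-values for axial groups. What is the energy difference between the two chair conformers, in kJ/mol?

Chair I (cyano axial, tert-butyl equatorial, chloro equatorial): E = 0.79 kJ/mol.
Chair II (cyano equatorial, tert-butyl axial, chloro axial): E = 22.64 kJ/mol.
ΔE = 22.64 − 0.79 = 21.85 kJ/mol; chair I is more stable.

21.85 kJ/mol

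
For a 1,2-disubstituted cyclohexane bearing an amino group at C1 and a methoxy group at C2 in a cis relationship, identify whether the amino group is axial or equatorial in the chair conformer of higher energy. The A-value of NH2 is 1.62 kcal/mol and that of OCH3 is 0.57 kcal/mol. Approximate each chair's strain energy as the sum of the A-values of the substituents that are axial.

C1 and C2 have opposite parity, so for the cis isomer the two substituents are one axial and one equatorial in each chair.
Chair I (amino axial, methoxy equatorial): E = 1.62 kcal/mol.
Chair II (amino equatorial, methoxy axial): E = 0.57 kcal/mol.
Chair I is the less stable (higher-energy) conformer, and in that chair the amino group is axial.

axial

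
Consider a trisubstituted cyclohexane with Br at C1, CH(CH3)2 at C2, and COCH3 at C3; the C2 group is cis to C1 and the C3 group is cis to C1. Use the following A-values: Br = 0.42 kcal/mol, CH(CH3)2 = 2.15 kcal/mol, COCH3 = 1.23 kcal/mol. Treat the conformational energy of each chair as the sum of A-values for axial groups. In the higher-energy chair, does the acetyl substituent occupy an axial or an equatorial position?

equatorial

Chair I (bromo axial, isopropyl equatorial, acetyl axial): E = 1.65 kcal/mol.
Chair II (bromo equatorial, isopropyl axial, acetyl equatorial): E = 2.15 kcal/mol.
Chair II is the less stable (higher-energy) conformer, and in that chair the acetyl group is equatorial.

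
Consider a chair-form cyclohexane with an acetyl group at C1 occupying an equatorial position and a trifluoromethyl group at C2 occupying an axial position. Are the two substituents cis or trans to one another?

C1 and C2 have opposite parity, so their axial bonds point in opposite directions.
With opposite-parity carbons, two substituents on the same face are one axial and one equatorial; opposite faces give both axial or both equatorial.
Here the groups are equatorial/axial → same face → cis.

cis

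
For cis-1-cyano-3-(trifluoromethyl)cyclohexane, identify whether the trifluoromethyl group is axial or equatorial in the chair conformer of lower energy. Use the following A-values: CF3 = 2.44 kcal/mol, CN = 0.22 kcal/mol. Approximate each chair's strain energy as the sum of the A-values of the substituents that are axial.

C1 and C3 have the same parity, so for the cis isomer the two substituents are e,e in one chair and a,a in the other.
Chair I (trifluoromethyl axial, cyano axial): E = 2.66 kcal/mol.
Chair II (trifluoromethyl equatorial, cyano equatorial): E = 0.00 kcal/mol.
Chair II is the more stable (lower-energy) conformer, and in that chair the trifluoromethyl group is equatorial.

equatorial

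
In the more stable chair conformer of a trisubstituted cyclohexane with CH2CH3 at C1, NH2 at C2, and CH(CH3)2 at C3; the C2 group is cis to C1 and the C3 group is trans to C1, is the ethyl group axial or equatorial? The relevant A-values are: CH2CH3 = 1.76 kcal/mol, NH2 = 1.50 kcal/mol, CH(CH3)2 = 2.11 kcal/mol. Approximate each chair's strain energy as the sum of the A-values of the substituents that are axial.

Chair I (ethyl axial, amino equatorial, isopropyl equatorial): E = 1.76 kcal/mol.
Chair II (ethyl equatorial, amino axial, isopropyl axial): E = 3.61 kcal/mol.
Chair I is the more stable (lower-energy) conformer, and in that chair the ethyl group is axial.

axial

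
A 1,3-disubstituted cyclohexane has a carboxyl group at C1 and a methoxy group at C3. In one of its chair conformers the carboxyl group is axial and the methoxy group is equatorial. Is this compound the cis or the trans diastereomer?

trans

C1 and C3 have the same parity, so their axial bonds point in the same direction.
With same-parity carbons, two substituents on the same face are both axial or both equatorial; opposite faces give one of each.
Here the groups are axial/equatorial → opposite face → trans.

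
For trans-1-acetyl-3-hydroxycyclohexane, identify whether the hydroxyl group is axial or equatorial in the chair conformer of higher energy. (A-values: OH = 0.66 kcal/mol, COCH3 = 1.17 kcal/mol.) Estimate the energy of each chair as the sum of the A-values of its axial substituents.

equatorial

C1 and C3 have the same parity, so for the trans isomer the two substituents are one axial and one equatorial in each chair.
Chair I (hydroxyl axial, acetyl equatorial): E = 0.66 kcal/mol.
Chair II (hydroxyl equatorial, acetyl axial): E = 1.17 kcal/mol.
Chair II is the less stable (higher-energy) conformer, and in that chair the hydroxyl group is equatorial.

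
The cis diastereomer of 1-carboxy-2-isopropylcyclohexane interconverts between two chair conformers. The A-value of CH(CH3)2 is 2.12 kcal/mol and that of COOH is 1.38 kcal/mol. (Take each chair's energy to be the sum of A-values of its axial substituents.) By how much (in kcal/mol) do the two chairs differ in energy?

0.74 kcal/mol

C1 and C2 have opposite parity, so for the cis isomer the two substituents are one axial and one equatorial in each chair.
Chair I (isopropyl axial, carboxyl equatorial): E = 2.12 kcal/mol.
Chair II (isopropyl equatorial, carboxyl axial): E = 1.38 kcal/mol.
ΔE = 2.12 − 1.38 = 0.74 kcal/mol; chair II is more stable.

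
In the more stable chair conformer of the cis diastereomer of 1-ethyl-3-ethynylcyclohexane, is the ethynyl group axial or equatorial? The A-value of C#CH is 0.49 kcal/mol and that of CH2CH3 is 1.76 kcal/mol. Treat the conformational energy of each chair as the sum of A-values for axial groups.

equatorial

C1 and C3 have the same parity, so for the cis isomer the two substituents are e,e in one chair and a,a in the other.
Chair I (ethynyl axial, ethyl axial): E = 2.25 kcal/mol.
Chair II (ethynyl equatorial, ethyl equatorial): E = 0.00 kcal/mol.
Chair II is the more stable (lower-energy) conformer, and in that chair the ethynyl group is equatorial.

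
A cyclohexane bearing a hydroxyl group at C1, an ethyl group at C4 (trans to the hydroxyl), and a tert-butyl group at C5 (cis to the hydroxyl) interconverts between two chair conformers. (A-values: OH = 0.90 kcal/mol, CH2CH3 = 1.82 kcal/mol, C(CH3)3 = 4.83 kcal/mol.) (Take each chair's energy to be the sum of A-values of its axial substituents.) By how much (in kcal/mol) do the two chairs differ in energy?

7.55 kcal/mol

Chair I (hydroxyl axial, ethyl axial, tert-butyl axial): E = 7.55 kcal/mol.
Chair II (hydroxyl equatorial, ethyl equatorial, tert-butyl equatorial): E = 0.00 kcal/mol.
ΔE = 7.55 − 0.00 = 7.55 kcal/mol; chair II is more stable.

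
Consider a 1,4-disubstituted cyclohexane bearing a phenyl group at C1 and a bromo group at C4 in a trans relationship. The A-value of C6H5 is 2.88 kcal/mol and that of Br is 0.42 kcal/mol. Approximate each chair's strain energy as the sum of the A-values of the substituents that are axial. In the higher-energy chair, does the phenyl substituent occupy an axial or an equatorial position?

axial

C1 and C4 have opposite parity, so for the trans isomer the two substituents are e,e in one chair and a,a in the other.
Chair I (phenyl axial, bromo axial): E = 3.30 kcal/mol.
Chair II (phenyl equatorial, bromo equatorial): E = 0.00 kcal/mol.
Chair I is the less stable (higher-energy) conformer, and in that chair the phenyl group is axial.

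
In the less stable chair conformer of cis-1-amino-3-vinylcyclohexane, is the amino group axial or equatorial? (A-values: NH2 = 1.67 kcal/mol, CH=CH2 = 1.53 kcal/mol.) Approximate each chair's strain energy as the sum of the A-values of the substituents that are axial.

C1 and C3 have the same parity, so for the cis isomer the two substituents are e,e in one chair and a,a in the other.
Chair I (amino axial, vinyl axial): E = 3.20 kcal/mol.
Chair II (amino equatorial, vinyl equatorial): E = 0.00 kcal/mol.
Chair I is the less stable (higher-energy) conformer, and in that chair the amino group is axial.

axial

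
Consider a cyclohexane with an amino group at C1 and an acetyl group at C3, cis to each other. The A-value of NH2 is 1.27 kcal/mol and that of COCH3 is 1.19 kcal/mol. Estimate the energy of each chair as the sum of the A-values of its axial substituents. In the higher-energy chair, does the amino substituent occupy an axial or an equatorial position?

axial

C1 and C3 have the same parity, so for the cis isomer the two substituents are e,e in one chair and a,a in the other.
Chair I (amino axial, acetyl axial): E = 2.46 kcal/mol.
Chair II (amino equatorial, acetyl equatorial): E = 0.00 kcal/mol.
Chair I is the less stable (higher-energy) conformer, and in that chair the amino group is axial.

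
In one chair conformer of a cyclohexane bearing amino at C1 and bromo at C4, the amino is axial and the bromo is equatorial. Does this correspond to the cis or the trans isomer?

cis

C1 and C4 have opposite parity, so their axial bonds point in opposite directions.
With opposite-parity carbons, two substituents on the same face are one axial and one equatorial; opposite faces give both axial or both equatorial.
Here the groups are axial/equatorial → same face → cis.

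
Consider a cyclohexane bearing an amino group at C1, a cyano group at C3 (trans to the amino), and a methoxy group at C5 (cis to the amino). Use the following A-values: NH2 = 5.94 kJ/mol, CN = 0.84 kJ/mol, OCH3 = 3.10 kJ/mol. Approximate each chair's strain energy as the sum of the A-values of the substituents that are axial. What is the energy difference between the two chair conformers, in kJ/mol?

8.20 kJ/mol

Chair I (amino axial, cyano equatorial, methoxy axial): E = 9.04 kJ/mol.
Chair II (amino equatorial, cyano axial, methoxy equatorial): E = 0.84 kJ/mol.
ΔE = 9.04 − 0.84 = 8.20 kJ/mol; chair II is more stable.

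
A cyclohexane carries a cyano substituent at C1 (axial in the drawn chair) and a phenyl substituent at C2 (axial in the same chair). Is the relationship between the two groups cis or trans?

C1 and C2 have opposite parity, so their axial bonds point in opposite directions.
With opposite-parity carbons, two substituents on the same face are one axial and one equatorial; opposite faces give both axial or both equatorial.
Here the groups are axial/axial → opposite face → trans.

trans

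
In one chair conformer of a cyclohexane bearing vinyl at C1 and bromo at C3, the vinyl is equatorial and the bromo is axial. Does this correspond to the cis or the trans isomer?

C1 and C3 have the same parity, so their axial bonds point in the same direction.
With same-parity carbons, two substituents on the same face are both axial or both equatorial; opposite faces give one of each.
Here the groups are equatorial/axial → opposite face → trans.

trans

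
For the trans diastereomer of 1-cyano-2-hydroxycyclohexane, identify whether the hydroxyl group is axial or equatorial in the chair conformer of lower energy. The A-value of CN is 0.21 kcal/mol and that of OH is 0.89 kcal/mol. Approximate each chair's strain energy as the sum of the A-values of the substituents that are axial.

C1 and C2 have opposite parity, so for the trans isomer the two substituents are e,e in one chair and a,a in the other.
Chair I (cyano axial, hydroxyl axial): E = 1.10 kcal/mol.
Chair II (cyano equatorial, hydroxyl equatorial): E = 0.00 kcal/mol.
Chair II is the more stable (lower-energy) conformer, and in that chair the hydroxyl group is equatorial.

equatorial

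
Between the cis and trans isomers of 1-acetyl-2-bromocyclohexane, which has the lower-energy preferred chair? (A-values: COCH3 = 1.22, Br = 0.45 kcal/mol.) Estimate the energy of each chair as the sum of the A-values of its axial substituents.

At 1,2 positions (parity opposite): cis → (a,e or e,a); trans → (e,e or a,a).
Best chair for cis: E = 0.45 kcal/mol; best chair for trans: E = 0.00 kcal/mol.
The trans isomer is lower by 0.45 kcal/mol.

trans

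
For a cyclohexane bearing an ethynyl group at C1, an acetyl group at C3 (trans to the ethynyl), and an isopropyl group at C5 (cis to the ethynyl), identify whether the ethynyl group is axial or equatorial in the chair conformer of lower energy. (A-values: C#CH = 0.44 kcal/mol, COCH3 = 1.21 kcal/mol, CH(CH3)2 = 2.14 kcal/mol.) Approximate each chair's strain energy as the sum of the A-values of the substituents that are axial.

equatorial

Chair I (ethynyl axial, acetyl equatorial, isopropyl axial): E = 2.58 kcal/mol.
Chair II (ethynyl equatorial, acetyl axial, isopropyl equatorial): E = 1.21 kcal/mol.
Chair II is the more stable (lower-energy) conformer, and in that chair the ethynyl group is equatorial.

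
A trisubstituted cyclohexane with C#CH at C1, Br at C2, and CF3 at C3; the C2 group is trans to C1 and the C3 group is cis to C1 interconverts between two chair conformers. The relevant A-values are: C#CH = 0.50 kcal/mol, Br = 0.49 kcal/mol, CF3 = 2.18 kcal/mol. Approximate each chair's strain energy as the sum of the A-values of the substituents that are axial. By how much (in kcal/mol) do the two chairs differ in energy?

3.17 kcal/mol

Chair I (ethynyl axial, bromo axial, trifluoromethyl axial): E = 3.17 kcal/mol.
Chair II (ethynyl equatorial, bromo equatorial, trifluoromethyl equatorial): E = 0.00 kcal/mol.
ΔE = 3.17 − 0.00 = 3.17 kcal/mol; chair II is more stable.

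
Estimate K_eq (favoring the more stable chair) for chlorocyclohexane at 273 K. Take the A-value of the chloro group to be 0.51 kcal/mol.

One chair has the chloro group axial (E = 0.51 kcal/mol) and the other has it equatorial (E = 0).
ΔG = 0.51 kcal/mol between the two chairs.
K = exp(ΔG/RT) with R = 1.987×10⁻³ kcal mol⁻¹ K⁻¹ and T = 273 K gives K ≈ 2.56.

K ≈ 2.56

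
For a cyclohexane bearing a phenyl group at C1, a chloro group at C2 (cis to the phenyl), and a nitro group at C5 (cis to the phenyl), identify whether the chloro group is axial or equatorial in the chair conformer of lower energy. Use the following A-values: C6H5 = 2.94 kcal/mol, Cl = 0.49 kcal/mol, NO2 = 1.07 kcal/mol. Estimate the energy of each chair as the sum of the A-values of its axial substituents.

Chair I (phenyl axial, chloro equatorial, nitro axial): E = 4.01 kcal/mol.
Chair II (phenyl equatorial, chloro axial, nitro equatorial): E = 0.49 kcal/mol.
Chair II is the more stable (lower-energy) conformer, and in that chair the chloro group is axial.

axial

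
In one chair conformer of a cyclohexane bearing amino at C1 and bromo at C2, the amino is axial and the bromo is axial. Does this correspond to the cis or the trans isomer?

C1 and C2 have opposite parity, so their axial bonds point in opposite directions.
With opposite-parity carbons, two substituents on the same face are one axial and one equatorial; opposite faces give both axial or both equatorial.
Here the groups are axial/axial → opposite face → trans.

trans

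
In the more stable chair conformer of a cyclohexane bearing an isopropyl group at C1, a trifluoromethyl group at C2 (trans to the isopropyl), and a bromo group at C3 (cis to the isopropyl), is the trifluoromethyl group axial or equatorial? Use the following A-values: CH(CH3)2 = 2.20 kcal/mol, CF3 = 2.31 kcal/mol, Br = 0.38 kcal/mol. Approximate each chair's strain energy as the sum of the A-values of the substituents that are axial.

equatorial

Chair I (isopropyl axial, trifluoromethyl axial, bromo axial): E = 4.89 kcal/mol.
Chair II (isopropyl equatorial, trifluoromethyl equatorial, bromo equatorial): E = 0.00 kcal/mol.
Chair II is the more stable (lower-energy) conformer, and in that chair the trifluoromethyl group is equatorial.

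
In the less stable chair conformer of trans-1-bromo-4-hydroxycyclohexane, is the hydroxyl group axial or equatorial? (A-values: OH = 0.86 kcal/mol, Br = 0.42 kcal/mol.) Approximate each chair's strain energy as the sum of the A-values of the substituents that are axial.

C1 and C4 have opposite parity, so for the trans isomer the two substituents are e,e in one chair and a,a in the other.
Chair I (hydroxyl axial, bromo axial): E = 1.28 kcal/mol.
Chair II (hydroxyl equatorial, bromo equatorial): E = 0.00 kcal/mol.
Chair I is the less stable (higher-energy) conformer, and in that chair the hydroxyl group is axial.

axial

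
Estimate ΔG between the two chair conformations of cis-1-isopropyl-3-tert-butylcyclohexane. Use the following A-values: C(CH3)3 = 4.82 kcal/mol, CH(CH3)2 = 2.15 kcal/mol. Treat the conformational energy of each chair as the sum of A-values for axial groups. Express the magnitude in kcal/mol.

6.97 kcal/mol

C1 and C3 have the same parity, so for the cis isomer the two substituents are e,e in one chair and a,a in the other.
Chair I (tert-butyl axial, isopropyl axial): E = 6.97 kcal/mol.
Chair II (tert-butyl equatorial, isopropyl equatorial): E = 0.00 kcal/mol.
ΔE = 6.97 − 0.00 = 6.97 kcal/mol; chair II is more stable.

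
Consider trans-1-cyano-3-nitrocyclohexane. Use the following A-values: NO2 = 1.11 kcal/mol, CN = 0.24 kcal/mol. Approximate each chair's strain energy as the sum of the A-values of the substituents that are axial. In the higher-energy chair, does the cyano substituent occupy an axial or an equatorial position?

equatorial

C1 and C3 have the same parity, so for the trans isomer the two substituents are one axial and one equatorial in each chair.
Chair I (nitro axial, cyano equatorial): E = 1.11 kcal/mol.
Chair II (nitro equatorial, cyano axial): E = 0.24 kcal/mol.
Chair I is the less stable (higher-energy) conformer, and in that chair the cyano group is equatorial.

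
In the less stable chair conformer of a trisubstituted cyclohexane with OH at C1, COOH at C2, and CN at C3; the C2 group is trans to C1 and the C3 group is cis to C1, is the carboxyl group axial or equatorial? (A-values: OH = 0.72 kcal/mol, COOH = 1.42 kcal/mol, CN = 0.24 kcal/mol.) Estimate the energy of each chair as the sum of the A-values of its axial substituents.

axial

Chair I (hydroxyl axial, carboxyl axial, cyano axial): E = 2.38 kcal/mol.
Chair II (hydroxyl equatorial, carboxyl equatorial, cyano equatorial): E = 0.00 kcal/mol.
Chair I is the less stable (higher-energy) conformer, and in that chair the carboxyl group is axial.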